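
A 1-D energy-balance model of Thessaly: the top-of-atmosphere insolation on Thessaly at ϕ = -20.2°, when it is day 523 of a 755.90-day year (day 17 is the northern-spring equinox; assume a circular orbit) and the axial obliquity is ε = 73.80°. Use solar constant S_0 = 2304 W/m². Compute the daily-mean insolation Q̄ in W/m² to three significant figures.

Q̄ ≈ 770 W/m²

Solar longitude: L_s = 360° × (523 − 17)/755.90 = 240.984°.
sin δ = sin 73.80° × sin 240.984° = -0.83976, so δ = -57.115°.
cos h₀ = −tan(-20.2°) tan(-57.115°) = -0.5691, h₀ = 2.1762 rad.
Bracket: h₀ sin ϕ sin δ + cos ϕ cos δ sin h₀ = 2.1762×-0.34530×-0.83976 + 0.93849×0.54295×0.82230 = 0.631031 + 0.419006 = 1.050037.
Q̄ = (S_0/π) × [bracket] = (2304/π) × 1.050037 = 770.1 W/m².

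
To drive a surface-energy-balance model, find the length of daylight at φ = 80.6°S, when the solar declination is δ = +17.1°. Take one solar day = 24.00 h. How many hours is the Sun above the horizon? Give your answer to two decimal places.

0.00 h

cos H₀ = −tan φ · tan δ = 1.8583 ≥ 1, so the Sun never rises (polar night) and H₀ = 0.
Daylight = 2H₀/(2π) × 24.00 h = (0.0000/π) × 24.00 = 0.00 h.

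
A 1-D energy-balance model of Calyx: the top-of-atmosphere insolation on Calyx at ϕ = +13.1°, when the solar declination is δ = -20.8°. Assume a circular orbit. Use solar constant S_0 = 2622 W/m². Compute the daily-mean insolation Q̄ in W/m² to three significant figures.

Q̄ ≈ 657 W/m²

cos h₀ = −tan(+13.1°) tan(-20.800°) = 0.0884, h₀ = 1.4823 rad.
Bracket: h₀ sin ϕ sin δ + cos ϕ cos δ sin h₀ = 1.4823×0.22665×-0.35511 + 0.97398×0.93483×0.99609 = -0.119304 + 0.906946 = 0.787642.
Q̄ = (S_0/π) × [bracket] = (2622/π) × 0.787642 = 657.4 W/m².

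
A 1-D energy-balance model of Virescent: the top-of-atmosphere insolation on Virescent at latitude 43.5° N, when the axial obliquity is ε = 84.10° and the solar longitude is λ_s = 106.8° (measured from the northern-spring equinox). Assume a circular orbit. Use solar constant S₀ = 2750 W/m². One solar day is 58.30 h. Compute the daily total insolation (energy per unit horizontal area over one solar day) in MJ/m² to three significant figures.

378 MJ/m²

Solar declination: sin δ = sin ε · sin λ_s = sin 84.10° × sin 106.8° = 0.95225, so δ = +72.222°.
cos H₀ = −tan(+43.5°) tan(+72.222°) = -2.9596 ≤ −1 ⇒ polar day, H₀ = π.
Bracket: H₀ sin φ sin δ + cos φ cos δ sin H₀ = 3.1416×0.68835×0.95225 + 0.72537×0.30532×0.00000 = 2.059260 + 0.000000 = 2.059260.
Q̄ = (S₀/π) × [bracket] = (2750/π) × 2.059260 = 1802.6 W/m².
Daily total = Q̄ × 58.30 h × 3600 s/h = 1802.6 × 58.30 × 3600 / 10⁶ = 378.3 MJ/m².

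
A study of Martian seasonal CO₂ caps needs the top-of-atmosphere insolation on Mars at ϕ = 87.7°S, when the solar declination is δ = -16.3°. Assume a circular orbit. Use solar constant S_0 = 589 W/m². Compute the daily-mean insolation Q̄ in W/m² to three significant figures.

cos h₀ = −tan(-87.7°) tan(-16.300°) = -7.2806 ≤ −1 ⇒ polar day, h₀ = π.
Bracket: h₀ sin ϕ sin δ + cos ϕ cos δ sin h₀ = 3.1416×-0.99919×-0.28067 + 0.04013×0.95981×0.00000 = 0.881039 + 0.000000 = 0.881039.
Q̄ = (S_0/π) × [bracket] = (589/π) × 0.881039 = 165.2 W/m².

Q̄ ≈ 165 W/m²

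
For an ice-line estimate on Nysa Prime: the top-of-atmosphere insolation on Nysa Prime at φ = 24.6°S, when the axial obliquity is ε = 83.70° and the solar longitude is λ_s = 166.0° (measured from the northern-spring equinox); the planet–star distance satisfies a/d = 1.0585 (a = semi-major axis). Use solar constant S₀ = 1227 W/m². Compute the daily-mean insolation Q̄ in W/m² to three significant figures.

Q̄ ≈ 320 W/m²

Solar declination: sin δ = sin ε · sin λ_s = sin 83.70° × sin 166.0° = 0.24046, so δ = +13.914°.
cos H₀ = −tan(-24.6°) tan(+13.914°) = 0.1134, H₀ = 1.4571 rad.
Bracket: H₀ sin φ sin δ + cos φ cos δ sin H₀ = 1.4571×-0.41628×0.24046 + 0.90924×0.97066×0.99355 = -0.145854 + 0.876870 = 0.731016.
Inverse-square distance factor (a/d)² = 1.0585² = 1.120422.
Q̄ = (S₀/π) × 1.120422 × [bracket] = (1227/π) × 1.120422 × 0.731016 = 319.9 W/m².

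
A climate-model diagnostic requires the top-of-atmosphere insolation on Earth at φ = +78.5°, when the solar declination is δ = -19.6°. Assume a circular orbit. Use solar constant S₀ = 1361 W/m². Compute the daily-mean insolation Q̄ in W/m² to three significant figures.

cos H₀ = −tan(+78.5°) tan(-19.600°) = 1.7502 ≥ 1 ⇒ polar night, H₀ = 0 and Q̄ = 0.

Q̄ ≈ 0.00 W/m²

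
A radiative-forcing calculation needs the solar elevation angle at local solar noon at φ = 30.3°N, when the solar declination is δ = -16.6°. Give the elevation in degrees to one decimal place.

43.1°

At local noon the hour angle is zero, so the zenith angle equals |φ − δ| = |+30.3° − (-16.600°)| = 46.900°.
Elevation = 90° − 46.900° = 43.1°.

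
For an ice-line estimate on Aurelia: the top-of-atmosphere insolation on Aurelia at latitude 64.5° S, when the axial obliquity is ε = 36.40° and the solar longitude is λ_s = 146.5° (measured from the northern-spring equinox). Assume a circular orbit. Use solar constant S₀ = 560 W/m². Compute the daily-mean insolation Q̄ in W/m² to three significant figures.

Solar declination: sin δ = sin ε · sin λ_s = sin 36.40° × sin 146.5° = 0.32753, so δ = +19.119°.
cos H₀ = −tan(-64.5°) tan(+19.119°) = 0.7268, H₀ = 0.7572 rad.
Bracket: H₀ sin φ sin δ + cos φ cos δ sin H₀ = 0.7572×-0.90259×0.32753 + 0.43051×0.94484×0.68688 = -0.223847 + 0.279397 = 0.055550.
Q̄ = (S₀/π) × [bracket] = (560/π) × 0.055550 = 9.902 W/m².

Q̄ ≈ 9.90 W/m²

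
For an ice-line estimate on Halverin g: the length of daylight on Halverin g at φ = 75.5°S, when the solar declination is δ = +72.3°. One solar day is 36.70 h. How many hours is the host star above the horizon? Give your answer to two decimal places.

cos H₀ = −tan φ · tan δ = 12.1160 ≥ 1, so the host star never rises (polar night) and H₀ = 0.
Daylight = 2H₀/(2π) × 36.70 h = (0.0000/π) × 36.70 = 0.00 h.

0.00 h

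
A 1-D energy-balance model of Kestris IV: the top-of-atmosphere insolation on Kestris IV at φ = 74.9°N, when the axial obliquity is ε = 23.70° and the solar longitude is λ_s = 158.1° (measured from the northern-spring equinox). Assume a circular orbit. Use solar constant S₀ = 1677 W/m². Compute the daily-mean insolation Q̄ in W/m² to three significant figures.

Solar declination: sin δ = sin ε · sin λ_s = sin 23.70° × sin 158.1° = 0.14992, so δ = +8.622°.
cos H₀ = −tan(+74.9°) tan(+8.622°) = -0.5620, H₀ = 2.1676 rad.
Bracket: H₀ sin φ sin δ + cos φ cos δ sin H₀ = 2.1676×0.96547×0.14992 + 0.26050×0.98870×0.82715 = 0.313745 + 0.213038 = 0.526783.
Q̄ = (S₀/π) × [bracket] = (1677/π) × 0.526783 = 281.2 W/m².

Q̄ ≈ 281 W/m²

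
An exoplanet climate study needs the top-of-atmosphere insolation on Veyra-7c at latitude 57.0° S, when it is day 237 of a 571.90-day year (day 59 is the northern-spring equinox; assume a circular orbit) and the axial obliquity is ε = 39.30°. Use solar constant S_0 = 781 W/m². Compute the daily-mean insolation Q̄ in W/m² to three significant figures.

Solar longitude: L_s = 360° × (237 − 59)/571.90 = 112.048°.
sin δ = sin 39.30° × sin 112.048° = 0.58706, so δ = +35.949°.
cos h₀ = −tan(-57.0°) tan(+35.949°) = 1.1167 ≥ 1 ⇒ polar night, h₀ = 0 and Q̄ = 0.

Q̄ ≈ 0.00 W/m²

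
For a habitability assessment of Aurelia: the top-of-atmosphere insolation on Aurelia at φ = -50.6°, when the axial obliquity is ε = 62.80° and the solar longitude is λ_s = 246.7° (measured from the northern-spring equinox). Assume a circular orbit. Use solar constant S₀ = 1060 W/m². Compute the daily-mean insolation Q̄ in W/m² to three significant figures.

Q̄ ≈ 669 W/m²

Solar declination: sin δ = sin ε · sin λ_s = sin 62.80° × sin 246.7° = -0.81688, so δ = -54.774°.
cos H₀ = −tan(-50.6°) tan(-54.774°) = -1.7241 ≤ −1 ⇒ polar day, H₀ = π.
Bracket: H₀ sin φ sin δ + cos φ cos δ sin H₀ = 3.1416×-0.77273×-0.81688 + 0.63473×0.57681×0.00000 = 1.983065 + 0.000000 = 1.983065.
Q̄ = (S₀/π) × [bracket] = (1060/π) × 1.983065 = 669.1 W/m².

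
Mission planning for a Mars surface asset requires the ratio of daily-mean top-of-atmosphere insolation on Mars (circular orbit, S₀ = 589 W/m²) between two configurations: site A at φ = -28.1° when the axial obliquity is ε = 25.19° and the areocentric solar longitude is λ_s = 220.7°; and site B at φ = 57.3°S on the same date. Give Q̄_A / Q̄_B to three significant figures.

Q̄_A / Q̄_B ≈ 1.13

— Configuration A (φ=-28.1°):
sin δ = sin 25.19° × sin 220.7° = -0.27755, so δ = -16.114°.
cos H₀ = −tan(-28.1°) tan(-16.114°) = -0.1543, H₀ = 1.7257 rad.
Bracket: H₀ sin φ sin δ + cos φ cos δ sin H₀ = 1.7257×-0.47101×-0.27755 + 0.88213×0.96071×0.98803 = 0.225599 + 0.837327 = 1.062926.
Q̄ = (S₀/π) × [bracket] = (589/π) × 1.062926 = 199.28 W/m².
— Configuration B (φ=-57.3°):
cos H₀ = −tan(-57.3°) tan(-16.114°) = -0.4500, H₀ = 2.0376 rad.
Bracket: H₀ sin φ sin δ + cos φ cos δ sin H₀ = 2.0376×-0.84151×-0.27755 + 0.54024×0.96071×0.89303 = 0.475904 + 0.463495 = 0.939399.
Q̄ = (S₀/π) × [bracket] = (589/π) × 0.939399 = 176.12 W/m².
Ratio Q̄_A / Q̄_B = 199.28 / 176.12 = 1.132.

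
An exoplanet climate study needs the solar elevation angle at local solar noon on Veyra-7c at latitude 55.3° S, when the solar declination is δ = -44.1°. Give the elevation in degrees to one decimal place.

At local noon the hour angle is zero, so the zenith angle equals |φ − δ| = |-55.3° − (-44.100°)| = 11.200°.
Elevation = 90° − 11.200° = 78.8°.

78.8°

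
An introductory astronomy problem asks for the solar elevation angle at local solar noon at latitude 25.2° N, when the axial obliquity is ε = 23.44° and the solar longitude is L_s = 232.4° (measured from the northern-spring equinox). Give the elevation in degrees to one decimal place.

Solar declination: sin δ = sin ε · sin L_s = sin 23.44° × sin 232.4° = -0.31516, so δ = -18.371°.
At local noon the hour angle is zero, so the zenith angle equals |ϕ − δ| = |+25.2° − (-18.371°)| = 43.571°.
Elevation = 90° − 43.571° = 46.4°.

46.4°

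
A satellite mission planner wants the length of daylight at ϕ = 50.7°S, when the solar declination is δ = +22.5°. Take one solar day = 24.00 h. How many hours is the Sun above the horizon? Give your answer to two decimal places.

cos h₀ = −tan ϕ · tan δ = −tan(-50.7°) × tan(+22.500°) = 0.5061, so h₀ = 1.0402 rad = 59.60°.
Daylight = 2h₀/(2π) × 24.00 h = (1.0402/π) × 24.00 = 7.95 h.

7.95 h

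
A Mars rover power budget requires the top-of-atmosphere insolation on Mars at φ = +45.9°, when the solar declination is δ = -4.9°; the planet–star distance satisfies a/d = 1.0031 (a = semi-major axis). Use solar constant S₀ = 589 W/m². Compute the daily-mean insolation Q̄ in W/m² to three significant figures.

cos H₀ = −tan(+45.9°) tan(-4.900°) = 0.0885, H₀ = 1.4822 rad.
Bracket: H₀ sin φ sin δ + cos φ cos δ sin H₀ = 1.4822×0.71813×-0.08542 + 0.69591×0.99635×0.99608 = -0.090922 + 0.690652 = 0.599730.
Inverse-square distance factor (a/d)² = 1.0031² = 1.006210.
Q̄ = (S₀/π) × 1.006210 × [bracket] = (589/π) × 1.006210 × 0.599730 = 113.1 W/m².

Q̄ ≈ 113 W/m²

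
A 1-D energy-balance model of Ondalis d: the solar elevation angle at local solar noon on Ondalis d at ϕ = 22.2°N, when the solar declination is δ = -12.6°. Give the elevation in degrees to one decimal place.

At local noon the hour angle is zero, so the zenith angle equals |ϕ − δ| = |+22.2° − (-12.600°)| = 34.800°.
Elevation = 90° − 34.800° = 55.2°.

55.2°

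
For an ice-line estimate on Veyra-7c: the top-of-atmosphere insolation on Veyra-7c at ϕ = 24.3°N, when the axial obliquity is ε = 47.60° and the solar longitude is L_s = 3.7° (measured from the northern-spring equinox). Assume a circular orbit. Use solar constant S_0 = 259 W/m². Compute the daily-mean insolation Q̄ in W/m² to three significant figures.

Q̄ ≈ 77.6 W/m²

Solar declination: sin δ = sin ε · sin L_s = sin 47.60° × sin 3.7° = 0.04765, so δ = +2.731°.
cos h₀ = −tan(+24.3°) tan(+2.731°) = -0.0215, h₀ = 1.5923 rad.
Bracket: h₀ sin ϕ sin δ + cos ϕ cos δ sin h₀ = 1.5923×0.41151×0.04765 + 0.91140×0.99886×0.99977 = 0.031223 + 0.910152 = 0.941375.
Q̄ = (S_0/π) × [bracket] = (259/π) × 0.941375 = 77.61 W/m².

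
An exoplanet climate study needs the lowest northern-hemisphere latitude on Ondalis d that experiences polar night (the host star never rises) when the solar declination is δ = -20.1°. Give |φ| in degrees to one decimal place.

|φ| = 69.9°

Polar night requires cos H₀ = −tan φ tan δ ≥ 1, i.e. tan φ tan δ ≤ −1.
The boundary is |tan φ| · |tan δ| = 1, so |φ| = 90° − |δ| = 90° − 20.1° = 69.9° in the northern hemisphere.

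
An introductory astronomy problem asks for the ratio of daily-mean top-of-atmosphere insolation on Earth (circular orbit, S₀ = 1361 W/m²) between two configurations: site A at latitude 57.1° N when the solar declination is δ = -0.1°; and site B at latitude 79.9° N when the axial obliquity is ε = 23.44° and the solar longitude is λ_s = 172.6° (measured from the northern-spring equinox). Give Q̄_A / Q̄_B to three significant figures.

Q̄_A / Q̄_B ≈ 2.07

— Configuration A (φ=+57.1°):
cos H₀ = −tan(+57.1°) tan(-0.100°) = 0.0027, H₀ = 1.5681 rad.
Bracket: H₀ sin φ sin δ + cos φ cos δ sin H₀ = 1.5681×0.83962×-0.00175 + 0.54317×1.00000×1.00000 = -0.002304 + 0.543170 = 0.540866.
Q̄ = (S₀/π) × [bracket] = (1361/π) × 0.540866 = 234.31 W/m².
— Configuration B (φ=+79.9°):
Solar declination: sin δ = sin ε · sin λ_s = sin 23.44° × sin 172.6° = 0.05123, so δ = +2.937°.
cos H₀ = −tan(+79.9°) tan(+2.937°) = -0.2880, H₀ = 1.8629 rad.
Bracket: H₀ sin φ sin δ + cos φ cos δ sin H₀ = 1.8629×0.98450×0.05123 + 0.17537×0.99869×0.95763 = 0.093957 + 0.167720 = 0.261677.
Q̄ = (S₀/π) × [bracket] = (1361/π) × 0.261677 = 113.36 W/m².
Ratio Q̄_A / Q̄_B = 234.31 / 113.36 = 2.067.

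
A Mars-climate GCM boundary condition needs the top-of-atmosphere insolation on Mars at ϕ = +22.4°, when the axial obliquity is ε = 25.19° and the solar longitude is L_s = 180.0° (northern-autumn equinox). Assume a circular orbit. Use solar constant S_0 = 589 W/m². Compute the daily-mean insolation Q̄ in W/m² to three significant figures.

Q̄ ≈ 173 W/m²

Solar declination: sin δ = sin ε · sin L_s = sin 25.19° × sin 180.0° = 0.00000, so δ = +0.000°.
cos h₀ = −tan(+22.4°) tan(+0.000°) = -0.0000, h₀ = 1.5708 rad.
Bracket: h₀ sin ϕ sin δ + cos ϕ cos δ sin h₀ = 1.5708×0.38107×0.00000 + 0.92455×1.00000×1.00000 = 0.000000 + 0.924550 = 0.924550.
Q̄ = (S_0/π) × [bracket] = (589/π) × 0.924550 = 173.3 W/m².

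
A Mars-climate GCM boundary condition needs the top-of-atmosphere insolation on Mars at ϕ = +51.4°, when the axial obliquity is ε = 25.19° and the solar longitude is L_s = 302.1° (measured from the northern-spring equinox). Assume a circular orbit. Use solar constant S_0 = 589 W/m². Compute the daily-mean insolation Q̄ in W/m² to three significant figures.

Solar declination: sin δ = sin ε · sin L_s = sin 25.19° × sin 302.1° = -0.36055, so δ = -21.134°.
cos h₀ = −tan(+51.4°) tan(-21.134°) = 0.4842, h₀ = 1.0653 rad.
Bracket: h₀ sin ϕ sin δ + cos ϕ cos δ sin h₀ = 1.0653×0.78152×-0.36055 + 0.62388×0.93274×0.87494 = -0.300177 + 0.509143 = 0.208966.
Q̄ = (S_0/π) × [bracket] = (589/π) × 0.208966 = 39.18 W/m².

Q̄ ≈ 39.2 W/m²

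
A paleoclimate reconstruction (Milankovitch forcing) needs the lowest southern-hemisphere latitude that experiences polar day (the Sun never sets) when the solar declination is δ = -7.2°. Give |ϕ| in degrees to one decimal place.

|ϕ| = 82.8°

Polar day requires cos h₀ = −tan ϕ tan δ ≤ −1, i.e. tan ϕ tan δ ≥ 1.
The boundary is |tan ϕ| · |tan δ| = 1, so |ϕ| = 90° − |δ| = 90° − 7.2° = 82.8° in the southern hemisphere.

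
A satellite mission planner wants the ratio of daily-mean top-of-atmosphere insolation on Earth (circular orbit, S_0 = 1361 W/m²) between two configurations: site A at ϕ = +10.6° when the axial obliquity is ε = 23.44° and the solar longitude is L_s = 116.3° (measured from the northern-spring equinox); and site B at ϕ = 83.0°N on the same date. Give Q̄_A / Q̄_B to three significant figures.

Q̄_A / Q̄_B ≈ 0.921

— Configuration A (ϕ=+10.6°):
Solar declination: sin δ = sin ε · sin L_s = sin 23.44° × sin 116.3° = 0.35661, so δ = +20.892°.
cos h₀ = −tan(+10.6°) tan(+20.892°) = -0.0714, h₀ = 1.6423 rad.
Bracket: h₀ sin ϕ sin δ + cos ϕ cos δ sin h₀ = 1.6423×0.18395×0.35661 + 0.98294×0.93425×0.99745 = 0.107732 + 0.915970 = 1.023702.
Q̄ = (S_0/π) × [bracket] = (1361/π) × 1.023702 = 443.49 W/m².
— Configuration B (ϕ=+83.0°):
cos h₀ = −tan(+83.0°) tan(+20.892°) = -3.1088 ≤ −1 ⇒ polar day, h₀ = π.
Bracket: h₀ sin ϕ sin δ + cos ϕ cos δ sin h₀ = 3.1416×0.99255×0.35661 + 0.12187×0.93425×0.00000 = 1.111980 + 0.000000 = 1.111980.
Q̄ = (S_0/π) × [bracket] = (1361/π) × 1.111980 = 481.73 W/m².
Ratio Q̄_A / Q̄_B = 443.49 / 481.73 = 0.9206.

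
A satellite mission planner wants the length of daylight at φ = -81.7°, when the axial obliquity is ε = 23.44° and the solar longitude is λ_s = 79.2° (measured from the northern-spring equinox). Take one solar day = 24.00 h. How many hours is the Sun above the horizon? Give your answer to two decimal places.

0.00 h

Solar declination: sin δ = sin ε · sin λ_s = sin 23.44° × sin 79.2° = 0.39074, so δ = +23.001°.
cos H₀ = −tan φ · tan δ = 2.9098 ≥ 1, so the Sun never rises (polar night) and H₀ = 0.
Daylight = 2H₀/(2π) × 24.00 h = (0.0000/π) × 24.00 = 0.00 h.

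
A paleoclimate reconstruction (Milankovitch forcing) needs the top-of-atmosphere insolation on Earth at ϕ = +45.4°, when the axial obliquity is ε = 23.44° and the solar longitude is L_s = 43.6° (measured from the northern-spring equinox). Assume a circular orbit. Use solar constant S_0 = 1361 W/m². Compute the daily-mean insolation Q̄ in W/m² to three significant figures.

Solar declination: sin δ = sin ε · sin L_s = sin 23.44° × sin 43.6° = 0.27432, so δ = +15.922°.
cos h₀ = −tan(+45.4°) tan(+15.922°) = -0.2893, h₀ = 1.8643 rad.
Bracket: h₀ sin ϕ sin δ + cos ϕ cos δ sin h₀ = 1.8643×0.71203×0.27432 + 0.70215×0.96164×0.95725 = 0.364143 + 0.646350 = 1.010493.
Q̄ = (S_0/π) × [bracket] = (1361/π) × 1.010493 = 437.8 W/m².

Q̄ ≈ 438 W/m²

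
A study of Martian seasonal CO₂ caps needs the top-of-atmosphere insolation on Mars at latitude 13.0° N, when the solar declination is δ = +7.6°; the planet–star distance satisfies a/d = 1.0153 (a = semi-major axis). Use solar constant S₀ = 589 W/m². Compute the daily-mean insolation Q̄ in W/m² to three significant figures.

cos H₀ = −tan(+13.0°) tan(+7.600°) = -0.0308, H₀ = 1.6016 rad.
Bracket: H₀ sin φ sin δ + cos φ cos δ sin H₀ = 1.6016×0.22495×0.13226 + 0.97437×0.99122×0.99953 = 0.047651 + 0.965361 = 1.013012.
Inverse-square distance factor (a/d)² = 1.0153² = 1.030834.
Q̄ = (S₀/π) × 1.030834 × [bracket] = (589/π) × 1.030834 × 1.013012 = 195.8 W/m².

Q̄ ≈ 196 W/m²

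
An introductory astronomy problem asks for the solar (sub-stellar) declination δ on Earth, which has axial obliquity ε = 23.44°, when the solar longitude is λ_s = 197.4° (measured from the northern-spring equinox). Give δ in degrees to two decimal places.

δ = -6.83°

sin δ = sin ε · sin λ_s = sin 23.44° × sin 197.4° = -0.118955.
δ = arcsin(-0.118955) = -6.83°.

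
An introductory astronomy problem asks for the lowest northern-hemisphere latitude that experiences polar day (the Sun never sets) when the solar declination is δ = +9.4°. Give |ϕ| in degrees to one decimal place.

Polar day requires cos h₀ = −tan ϕ tan δ ≤ −1, i.e. tan ϕ tan δ ≥ 1.
The boundary is |tan ϕ| · |tan δ| = 1, so |ϕ| = 90° − |δ| = 90° − 9.4° = 80.6° in the northern hemisphere.

|ϕ| = 80.6°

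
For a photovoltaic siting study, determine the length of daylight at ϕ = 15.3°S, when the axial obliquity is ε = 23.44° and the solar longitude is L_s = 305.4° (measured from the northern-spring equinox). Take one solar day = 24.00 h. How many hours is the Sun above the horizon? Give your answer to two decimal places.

Solar declination: sin δ = sin ε · sin L_s = sin 23.44° × sin 305.4° = -0.32425, so δ = -18.920°.
cos h₀ = −tan ϕ · tan δ = −tan(-15.3°) × tan(-18.920°) = -0.0938, so h₀ = 1.6647 rad = 95.38°.
Daylight = 2h₀/(2π) × 24.00 h = (1.6647/π) × 24.00 = 12.72 h.

12.72 h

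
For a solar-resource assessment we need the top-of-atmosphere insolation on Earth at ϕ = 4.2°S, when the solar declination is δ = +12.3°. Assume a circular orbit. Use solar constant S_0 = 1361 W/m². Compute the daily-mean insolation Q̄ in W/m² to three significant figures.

Q̄ ≈ 412 W/m²

cos h₀ = −tan(-4.2°) tan(+12.300°) = 0.0160, h₀ = 1.5548 rad.
Bracket: h₀ sin ϕ sin δ + cos ϕ cos δ sin h₀ = 1.5548×-0.07324×0.21303 + 0.99731×0.97705×0.99987 = -0.024258 + 0.974295 = 0.950037.
Q̄ = (S_0/π) × [bracket] = (1361/π) × 0.950037 = 411.6 W/m².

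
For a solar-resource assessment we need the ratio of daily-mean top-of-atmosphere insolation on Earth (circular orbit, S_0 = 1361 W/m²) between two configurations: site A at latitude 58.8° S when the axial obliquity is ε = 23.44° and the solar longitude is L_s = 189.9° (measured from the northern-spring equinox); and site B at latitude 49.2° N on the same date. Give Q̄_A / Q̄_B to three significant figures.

— Configuration A (ϕ=-58.8°):
Solar declination: sin δ = sin ε · sin L_s = sin 23.44° × sin 189.9° = -0.06839, so δ = -3.922°.
cos h₀ = −tan(-58.8°) tan(-3.922°) = -0.1132, h₀ = 1.6842 rad.
Bracket: h₀ sin ϕ sin δ + cos ϕ cos δ sin h₀ = 1.6842×-0.85536×-0.06839 + 0.51803×0.99766×0.99357 = 0.098522 + 0.513495 = 0.612017.
Q̄ = (S_0/π) × [bracket] = (1361/π) × 0.612017 = 265.14 W/m².
— Configuration B (ϕ=+49.2°):
cos h₀ = −tan(+49.2°) tan(-3.922°) = 0.0794, h₀ = 1.4913 rad.
Bracket: h₀ sin ϕ sin δ + cos ϕ cos δ sin h₀ = 1.4913×0.75700×-0.06839 + 0.65342×0.99766×0.99684 = -0.077206 + 0.649831 = 0.572625.
Q̄ = (S_0/π) × [bracket] = (1361/π) × 0.572625 = 248.07 W/m².
Ratio Q̄_A / Q̄_B = 265.14 / 248.07 = 1.069.

Q̄_A / Q̄_B ≈ 1.07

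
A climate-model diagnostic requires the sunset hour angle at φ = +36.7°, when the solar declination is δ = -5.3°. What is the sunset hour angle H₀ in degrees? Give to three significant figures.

cos H₀ = −tan φ · tan δ = −tan(+36.7°) × tan(-5.300°) = 0.0691, so H₀ = 1.5016 rad = 86.04°.

H₀ = 86.0°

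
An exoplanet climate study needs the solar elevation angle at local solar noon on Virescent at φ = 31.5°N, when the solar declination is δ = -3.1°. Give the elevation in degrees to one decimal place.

At local noon the hour angle is zero, so the zenith angle equals |φ − δ| = |+31.5° − (-3.100°)| = 34.600°.
Elevation = 90° − 34.600° = 55.4°.

55.4°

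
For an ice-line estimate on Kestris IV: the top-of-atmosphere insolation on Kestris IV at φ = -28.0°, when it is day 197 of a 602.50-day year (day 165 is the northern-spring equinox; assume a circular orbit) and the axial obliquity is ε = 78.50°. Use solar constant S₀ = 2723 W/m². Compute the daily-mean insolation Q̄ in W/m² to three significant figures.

Q̄ ≈ 531 W/m²

Solar longitude: λ_s = 360° × (197 − 165)/602.50 = 19.120°.
sin δ = sin 78.50° × sin 19.120° = 0.32098, so δ = +18.722°.
cos H₀ = −tan(-28.0°) tan(+18.722°) = 0.1802, H₀ = 1.3896 rad.
Bracket: H₀ sin φ sin δ + cos φ cos δ sin H₀ = 1.3896×-0.46947×0.32098 + 0.88295×0.94709×0.98363 = -0.209399 + 0.822544 = 0.613145.
Q̄ = (S₀/π) × [bracket] = (2723/π) × 0.613145 = 531.4 W/m².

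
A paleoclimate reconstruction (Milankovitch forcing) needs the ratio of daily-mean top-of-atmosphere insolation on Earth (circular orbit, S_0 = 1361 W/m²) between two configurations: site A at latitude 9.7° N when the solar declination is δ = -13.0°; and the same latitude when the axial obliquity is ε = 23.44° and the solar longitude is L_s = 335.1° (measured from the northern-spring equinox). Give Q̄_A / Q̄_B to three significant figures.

Q̄_A / Q̄_B ≈ 0.972

— Configuration A (ϕ=+9.7°):
cos h₀ = −tan(+9.7°) tan(-13.000°) = 0.0395, h₀ = 1.5313 rad.
Bracket: h₀ sin ϕ sin δ + cos ϕ cos δ sin h₀ = 1.5313×0.16849×-0.22495 + 0.98570×0.97437×0.99922 = -0.058039 + 0.959687 = 0.901648.
Q̄ = (S_0/π) × [bracket] = (1361/π) × 0.901648 = 390.61 W/m².
— Configuration B (ϕ=+9.7°):
Solar declination: sin δ = sin ε · sin L_s = sin 23.44° × sin 335.1° = -0.16748, so δ = -9.642°.
cos h₀ = −tan(+9.7°) tan(-9.642°) = 0.0290, h₀ = 1.5418 rad.
Bracket: h₀ sin ϕ sin δ + cos ϕ cos δ sin h₀ = 1.5418×0.16849×-0.16748 + 0.98570×0.98587×0.99958 = -0.043508 + 0.971364 = 0.927856.
Q̄ = (S_0/π) × [bracket] = (1361/π) × 0.927856 = 401.97 W/m².
Ratio Q̄_A / Q̄_B = 390.61 / 401.97 = 0.9717.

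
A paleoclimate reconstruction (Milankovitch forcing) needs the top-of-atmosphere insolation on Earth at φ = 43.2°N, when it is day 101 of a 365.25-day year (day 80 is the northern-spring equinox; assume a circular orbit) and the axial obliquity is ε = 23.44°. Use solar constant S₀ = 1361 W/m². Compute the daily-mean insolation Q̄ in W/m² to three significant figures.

Solar longitude: λ_s = 360° × (101 − 80)/365.25 = 20.698°.
sin δ = sin 23.44° × sin 20.698° = 0.14060, so δ = +8.082°.
cos H₀ = −tan(+43.2°) tan(+8.082°) = -0.1334, H₀ = 1.7045 rad.
Bracket: H₀ sin φ sin δ + cos φ cos δ sin H₀ = 1.7045×0.68455×0.14060 + 0.72897×0.99007×0.99107 = 0.164054 + 0.715286 = 0.879340.
Q̄ = (S₀/π) × [bracket] = (1361/π) × 0.879340 = 380.9 W/m².

Q̄ ≈ 381 W/m²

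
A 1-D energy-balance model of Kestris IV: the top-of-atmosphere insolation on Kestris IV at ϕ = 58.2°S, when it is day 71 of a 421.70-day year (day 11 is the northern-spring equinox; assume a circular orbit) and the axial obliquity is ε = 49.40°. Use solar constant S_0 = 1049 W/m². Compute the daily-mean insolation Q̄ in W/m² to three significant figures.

Solar longitude: L_s = 360° × (71 − 11)/421.70 = 51.221°.
sin δ = sin 49.40° × sin 51.221° = 0.59191, so δ = +36.292°.
cos h₀ = −tan(-58.2°) tan(+36.292°) = 1.1844 ≥ 1 ⇒ polar night, h₀ = 0 and Q̄ = 0.

Q̄ ≈ 0.00 W/m²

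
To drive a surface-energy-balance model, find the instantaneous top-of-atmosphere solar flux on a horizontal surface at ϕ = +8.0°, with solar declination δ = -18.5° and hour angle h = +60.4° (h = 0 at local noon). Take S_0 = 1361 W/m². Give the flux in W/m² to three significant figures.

571 W/m²

cos θ_z = sin ϕ sin δ + cos ϕ cos δ cos h = -0.044160 + 0.463858 = 0.419698.
Flux = S_0 · cos θ_z = 1361 × 0.419698 = 571.2 W/m².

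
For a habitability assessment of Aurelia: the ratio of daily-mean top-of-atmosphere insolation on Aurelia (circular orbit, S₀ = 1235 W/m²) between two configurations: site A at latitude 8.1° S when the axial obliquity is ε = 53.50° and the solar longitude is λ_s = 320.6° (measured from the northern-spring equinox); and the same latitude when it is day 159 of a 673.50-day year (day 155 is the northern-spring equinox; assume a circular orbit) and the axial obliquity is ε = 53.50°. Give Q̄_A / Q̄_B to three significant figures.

— Configuration A (φ=-8.1°):
Solar declination: sin δ = sin ε · sin λ_s = sin 53.50° × sin 320.6° = -0.51023, so δ = -30.679°.
cos H₀ = −tan(-8.1°) tan(-30.679°) = -0.0844, H₀ = 1.6553 rad.
Bracket: H₀ sin φ sin δ + cos φ cos δ sin H₀ = 1.6553×-0.14090×-0.51023 + 0.99002×0.86004×0.99643 = 0.119002 + 0.848417 = 0.967419.
Q̄ = (S₀/π) × [bracket] = (1235/π) × 0.967419 = 380.30 W/m².
— Configuration B (φ=-8.1°):
Solar longitude: λ_s = 360° × (159 − 155)/673.50 = 2.138°.
sin δ = sin 53.50° × sin 2.138° = 0.02999, so δ = +1.719°.
cos H₀ = −tan(-8.1°) tan(+1.719°) = 0.0043, H₀ = 1.5665 rad.
Bracket: H₀ sin φ sin δ + cos φ cos δ sin H₀ = 1.5665×-0.14090×0.02999 + 0.99002×0.99955×0.99999 = -0.006619 + 0.989565 = 0.982946.
Q̄ = (S₀/π) × [bracket] = (1235/π) × 0.982946 = 386.41 W/m².
Ratio Q̄_A / Q̄_B = 380.30 / 386.41 = 0.9842.

Q̄_A / Q̄_B ≈ 0.984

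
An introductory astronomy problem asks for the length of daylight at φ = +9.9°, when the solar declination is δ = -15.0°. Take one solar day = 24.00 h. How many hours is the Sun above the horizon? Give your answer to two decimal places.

cos H₀ = −tan φ · tan δ = −tan(+9.9°) × tan(-15.000°) = 0.0468, so H₀ = 1.5240 rad = 87.32°.
Daylight = 2H₀/(2π) × 24.00 h = (1.5240/π) × 24.00 = 11.64 h.

11.64 h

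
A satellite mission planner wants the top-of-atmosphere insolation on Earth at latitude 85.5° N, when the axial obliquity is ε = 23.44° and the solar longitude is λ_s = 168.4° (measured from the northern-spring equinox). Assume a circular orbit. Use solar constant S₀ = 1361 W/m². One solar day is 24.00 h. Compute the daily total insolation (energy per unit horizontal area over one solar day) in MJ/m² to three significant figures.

9.38 MJ/m²

Solar declination: sin δ = sin ε · sin λ_s = sin 23.44° × sin 168.4° = 0.07999, so δ = +4.588°.
cos H₀ = −tan(+85.5°) tan(+4.588°) = -1.0196 ≤ −1 ⇒ polar day, H₀ = π.
Bracket: H₀ sin φ sin δ + cos φ cos δ sin H₀ = 3.1416×0.99692×0.07999 + 0.07846×0.99680×0.00000 = 0.250523 + 0.000000 = 0.250523.
Q̄ = (S₀/π) × [bracket] = (1361/π) × 0.250523 = 108.53 W/m².
Daily total = Q̄ × 24.00 h × 3600 s/h = 108.53 × 24.00 × 3600 / 10⁶ = 9.377 MJ/m².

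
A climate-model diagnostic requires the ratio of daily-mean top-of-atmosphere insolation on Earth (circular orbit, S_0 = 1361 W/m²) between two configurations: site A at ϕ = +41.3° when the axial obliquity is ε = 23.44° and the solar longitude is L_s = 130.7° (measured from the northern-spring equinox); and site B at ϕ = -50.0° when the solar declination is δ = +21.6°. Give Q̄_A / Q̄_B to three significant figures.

Q̄_A / Q̄_B ≈ 4.75

— Configuration A (ϕ=+41.3°):
Solar declination: sin δ = sin ε · sin L_s = sin 23.44° × sin 130.7° = 0.30158, so δ = +17.552°.
cos h₀ = −tan(+41.3°) tan(+17.552°) = -0.2779, h₀ = 1.8524 rad.
Bracket: h₀ sin ϕ sin δ + cos ϕ cos δ sin h₀ = 1.8524×0.66000×0.30158 + 0.75126×0.95344×0.96062 = 0.368707 + 0.688074 = 1.056781.
Q̄ = (S_0/π) × [bracket] = (1361/π) × 1.056781 = 457.82 W/m².
— Configuration B (ϕ=-50.0°):
cos h₀ = −tan(-50.0°) tan(+21.600°) = 0.4718, h₀ = 1.0794 rad.
Bracket: h₀ sin ϕ sin δ + cos ϕ cos δ sin h₀ = 1.0794×-0.76604×0.36812 + 0.64279×0.92978×0.88168 = -0.304385 + 0.526939 = 0.222554.
Q̄ = (S_0/π) × [bracket] = (1361/π) × 0.222554 = 96.415 W/m².
Ratio Q̄_A / Q̄_B = 457.82 / 96.415 = 4.748.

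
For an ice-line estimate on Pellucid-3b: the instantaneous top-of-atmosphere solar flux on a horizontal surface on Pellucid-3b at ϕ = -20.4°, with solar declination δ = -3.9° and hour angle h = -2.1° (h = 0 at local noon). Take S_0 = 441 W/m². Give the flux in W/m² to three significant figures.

cos θ_z = sin ϕ sin δ + cos ϕ cos δ cos h = 0.023708 + 0.934483 = 0.958191.
Flux = S_0 · cos θ_z = 441 × 0.958191 = 422.6 W/m².

423 W/m²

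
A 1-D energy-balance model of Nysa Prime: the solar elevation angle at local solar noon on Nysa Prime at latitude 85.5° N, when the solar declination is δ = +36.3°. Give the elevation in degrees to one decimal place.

At local noon the hour angle is zero, so the zenith angle equals |φ − δ| = |+85.5° − (+36.300°)| = 49.200°.
Elevation = 90° − 49.200° = 40.8°.

40.8°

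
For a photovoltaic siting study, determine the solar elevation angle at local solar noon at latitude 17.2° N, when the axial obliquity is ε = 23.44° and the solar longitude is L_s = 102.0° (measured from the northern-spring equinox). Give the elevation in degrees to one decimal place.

Solar declination: sin δ = sin ε · sin L_s = sin 23.44° × sin 102.0° = 0.38910, so δ = +22.898°.
At local noon the hour angle is zero, so the zenith angle equals |ϕ − δ| = |+17.2° − (+22.898°)| = 5.698°.
Elevation = 90° − 5.698° = 84.3°.

84.3°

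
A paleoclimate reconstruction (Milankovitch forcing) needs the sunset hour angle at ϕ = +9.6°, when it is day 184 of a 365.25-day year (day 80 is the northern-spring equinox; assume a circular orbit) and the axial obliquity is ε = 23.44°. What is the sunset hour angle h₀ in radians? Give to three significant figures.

h₀ = 1.64 rad

Solar longitude: L_s = 360° × (184 − 80)/365.25 = 102.505°.
sin δ = sin 23.44° × sin 102.505° = 0.38835, so δ = +22.852°.
cos h₀ = −tan ϕ · tan δ = −tan(+9.6°) × tan(+22.852°) = -0.0713, so h₀ = 1.6421 rad = 94.09°.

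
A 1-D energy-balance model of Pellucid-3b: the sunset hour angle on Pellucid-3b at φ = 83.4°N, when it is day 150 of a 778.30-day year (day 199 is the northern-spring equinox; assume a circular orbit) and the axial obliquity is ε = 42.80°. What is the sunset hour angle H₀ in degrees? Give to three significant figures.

H₀ = 0.00°

Solar longitude: λ_s = 360° × (150 − 199)/778.30 = -22.665°, i.e. -22.665° + 360° = 337.335°.
sin δ = sin 42.80° × sin 337.335° = -0.26182, so δ = -15.178°.
cos H₀ = −tan φ · tan δ = 2.3446 ≥ 1, so the host star never rises (polar night) and H₀ = 0.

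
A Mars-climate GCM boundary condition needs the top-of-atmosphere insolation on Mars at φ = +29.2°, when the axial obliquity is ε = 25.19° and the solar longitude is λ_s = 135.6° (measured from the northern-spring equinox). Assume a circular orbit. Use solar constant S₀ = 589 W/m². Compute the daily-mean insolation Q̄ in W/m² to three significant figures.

Solar declination: sin δ = sin ε · sin λ_s = sin 25.19° × sin 135.6° = 0.29779, so δ = +17.325°.
cos H₀ = −tan(+29.2°) tan(+17.325°) = -0.1743, H₀ = 1.7460 rad.
Bracket: H₀ sin φ sin δ + cos φ cos δ sin H₀ = 1.7460×0.48786×0.29779 + 0.87292×0.95463×0.98469 = 0.253659 + 0.820558 = 1.074217.
Q̄ = (S₀/π) × [bracket] = (589/π) × 1.074217 = 201.4 W/m².

Q̄ ≈ 201 W/m²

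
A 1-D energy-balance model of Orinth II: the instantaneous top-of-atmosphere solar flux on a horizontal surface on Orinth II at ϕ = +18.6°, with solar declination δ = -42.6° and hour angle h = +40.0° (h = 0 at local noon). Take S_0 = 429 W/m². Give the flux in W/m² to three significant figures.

137 W/m²

cos θ_z = sin ϕ sin δ + cos ϕ cos δ cos h = -0.215896 + 0.534431 = 0.318535.
Flux = S_0 · cos θ_z = 429 × 0.318535 = 136.7 W/m².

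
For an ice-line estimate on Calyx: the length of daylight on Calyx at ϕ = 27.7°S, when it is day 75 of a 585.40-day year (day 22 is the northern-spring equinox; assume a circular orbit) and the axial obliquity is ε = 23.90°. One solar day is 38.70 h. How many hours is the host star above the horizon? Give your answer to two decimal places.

17.90 h

Solar longitude: L_s = 360° × (75 − 22)/585.40 = 32.593°.
sin δ = sin 23.90° × sin 32.593° = 0.21824, so δ = +12.606°.
cos h₀ = −tan ϕ · tan δ = −tan(-27.7°) × tan(+12.606°) = 0.1174, so h₀ = 1.4531 rad = 83.26°.
Daylight = 2h₀/(2π) × 38.70 h = (1.4531/π) × 38.70 = 17.90 h.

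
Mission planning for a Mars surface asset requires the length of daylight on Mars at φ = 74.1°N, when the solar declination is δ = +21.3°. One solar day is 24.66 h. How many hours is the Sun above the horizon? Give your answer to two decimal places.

24.66 h

Sunrise equation: cos H₀ = −tan φ · tan δ = -1.3687 ≤ −1, so the Sun never sets (polar day) and H₀ = π.
Daylight = 2H₀/(2π) × 24.66 h = (3.1416/π) × 24.66 = 24.66 h.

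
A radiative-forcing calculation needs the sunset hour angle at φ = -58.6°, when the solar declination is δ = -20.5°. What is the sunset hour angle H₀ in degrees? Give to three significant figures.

H₀ = 128°

cos H₀ = −tan φ · tan δ = −tan(-58.6°) × tan(-20.500°) = -0.6125, so H₀ = 2.2300 rad = 127.77°.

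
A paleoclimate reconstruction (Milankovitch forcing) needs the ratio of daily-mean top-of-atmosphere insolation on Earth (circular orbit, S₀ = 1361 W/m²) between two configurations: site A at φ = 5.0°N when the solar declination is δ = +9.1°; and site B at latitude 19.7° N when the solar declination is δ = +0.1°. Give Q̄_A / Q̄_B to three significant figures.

Q̄_A / Q̄_B ≈ 1.07

— Configuration A (φ=+5.0°):
cos H₀ = −tan(+5.0°) tan(+9.100°) = -0.0140, H₀ = 1.5848 rad.
Bracket: H₀ sin φ sin δ + cos φ cos δ sin H₀ = 1.5848×0.08716×0.15816 + 0.99619×0.98741×0.99990 = 0.021847 + 0.983550 = 1.005397.
Q̄ = (S₀/π) × [bracket] = (1361/π) × 1.005397 = 435.56 W/m².
— Configuration B (φ=+19.7°):
cos H₀ = −tan(+19.7°) tan(+0.100°) = -0.0006, H₀ = 1.5714 rad.
Bracket: H₀ sin φ sin δ + cos φ cos δ sin H₀ = 1.5714×0.33710×0.00175 + 0.94147×1.00000×1.00000 = 0.000927 + 0.941470 = 0.942397.
Q̄ = (S₀/π) × [bracket] = (1361/π) × 0.942397 = 408.26 W/m².
Ratio Q̄_A / Q̄_B = 435.56 / 408.26 = 1.067.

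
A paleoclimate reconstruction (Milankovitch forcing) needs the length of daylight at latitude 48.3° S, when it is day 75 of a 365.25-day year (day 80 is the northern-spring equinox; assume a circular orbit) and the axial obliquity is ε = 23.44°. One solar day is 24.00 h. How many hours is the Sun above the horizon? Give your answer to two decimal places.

Solar longitude: L_s = 360° × (75 − 80)/365.25 = -4.928°, i.e. -4.928° + 360° = 355.072°.
sin δ = sin 23.44° × sin 355.072° = -0.03417, so δ = -1.958°.
cos h₀ = −tan ϕ · tan δ = −tan(-48.3°) × tan(-1.958°) = -0.0384, so h₀ = 1.6092 rad = 92.20°.
Daylight = 2h₀/(2π) × 24.00 h = (1.6092/π) × 24.00 = 12.29 h.

12.29 h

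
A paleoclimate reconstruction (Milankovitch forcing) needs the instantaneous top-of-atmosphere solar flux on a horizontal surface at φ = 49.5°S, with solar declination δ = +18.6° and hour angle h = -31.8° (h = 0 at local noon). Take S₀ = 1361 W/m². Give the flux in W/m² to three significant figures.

382 W/m²

cos θ_z = sin φ sin δ + cos φ cos δ cos h = -0.242539 + 0.523131 = 0.280592.
Flux = S₀ · cos θ_z = 1361 × 0.280592 = 381.9 W/m².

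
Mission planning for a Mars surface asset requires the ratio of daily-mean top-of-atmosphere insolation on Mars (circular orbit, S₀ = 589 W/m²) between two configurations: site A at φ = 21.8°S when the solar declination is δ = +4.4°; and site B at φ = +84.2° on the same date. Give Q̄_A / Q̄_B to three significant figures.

Q̄_A / Q̄_B ≈ 3.51

— Configuration A (φ=-21.8°):
cos H₀ = −tan(-21.8°) tan(+4.400°) = 0.0308, H₀ = 1.5400 rad.
Bracket: H₀ sin φ sin δ + cos φ cos δ sin H₀ = 1.5400×-0.37137×0.07672 + 0.92849×0.99705×0.99953 = -0.043877 + 0.925316 = 0.881439.
Q̄ = (S₀/π) × [bracket] = (589/π) × 0.881439 = 165.26 W/m².
— Configuration B (φ=+84.2°):
cos H₀ = −tan(+84.2°) tan(+4.400°) = -0.7575, H₀ = 2.4303 rad.
Bracket: H₀ sin φ sin δ + cos φ cos δ sin H₀ = 2.4303×0.99488×0.07672 + 0.10106×0.99705×0.65282 = 0.185498 + 0.065779 = 0.251277.
Q̄ = (S₀/π) × [bracket] = (589/π) × 0.251277 = 47.111 W/m².
Ratio Q̄_A / Q̄_B = 165.26 / 47.111 = 3.508.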